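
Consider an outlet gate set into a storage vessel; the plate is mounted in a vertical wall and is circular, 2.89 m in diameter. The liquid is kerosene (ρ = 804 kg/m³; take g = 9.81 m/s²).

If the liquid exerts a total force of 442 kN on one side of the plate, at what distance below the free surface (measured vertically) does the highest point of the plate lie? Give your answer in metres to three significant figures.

γ = ρg = 804 × 9.81 / 1000 = 7.88724 kN/m³.
A = π(1.445)² = 6.55972 m².
From F = γ·h_c·A, the centroid depth is h_c = 442/(7.88724 × 6.55972) = 8.54303 m.
The centroid is at the centre, 1.445 m below the top of the plate, so the highest point sits at h_top = 8.54303 − 1.445 = 7.09803 m below the surface.

d_top ≈ 7.10 m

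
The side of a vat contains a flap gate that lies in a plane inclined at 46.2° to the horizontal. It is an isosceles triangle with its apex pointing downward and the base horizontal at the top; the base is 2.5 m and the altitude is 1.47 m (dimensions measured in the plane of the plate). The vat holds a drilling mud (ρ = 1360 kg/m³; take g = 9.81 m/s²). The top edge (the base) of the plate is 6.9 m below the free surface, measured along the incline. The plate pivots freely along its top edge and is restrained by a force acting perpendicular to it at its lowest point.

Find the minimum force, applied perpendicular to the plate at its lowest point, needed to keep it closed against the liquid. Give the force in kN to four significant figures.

P ≈ 45.03 kN

γ = ρg = 1360 × 9.81 / 1000 = 13.3416 kN/m³.
Let θ = 46.2° be the plate's angle to the horizontal; measure y along the incline from where the plane meets the free surface. Vertical depth h = y·sinθ with sinθ = 0.721760.
With the apex down, the centroid sits h/3 = 1.47/3 = 0.49 m below the base (the top edge), so y_c = 6.9 + 0.49 = 7.39 m and h_c = 7.39 × 0.721760 = 5.33381 m.
A = ½ × 2.5 × 1.47 = 1.8375 m².
Resultant F = γ·h_c·A = 13.3416 × 5.33381 × 1.8375 = 130.759 kN.
I_c = b·h³/36 = 2.5 × 1.47³/36 = 0.220592 m⁴.
Centre of pressure: y_p = y_c + I_c/(y_c·A) = 7.39 + 0.220592/(7.39 × 1.8375) = 7.39 + 0.0162449 = 7.40624 m along the plane.
The resultant acts 0.49 + 0.0162449 = 0.506245 m (along the plate) below the hinge at the top edge, so the moment about the hinge is M = F × 0.506245 = 130.759 × 0.506245 = 66.1961 kN·m.
A normal force at the bottom, 1.47 m from the hinge, must supply this moment: P = 66.1961/1.47 = 45.0314 kN.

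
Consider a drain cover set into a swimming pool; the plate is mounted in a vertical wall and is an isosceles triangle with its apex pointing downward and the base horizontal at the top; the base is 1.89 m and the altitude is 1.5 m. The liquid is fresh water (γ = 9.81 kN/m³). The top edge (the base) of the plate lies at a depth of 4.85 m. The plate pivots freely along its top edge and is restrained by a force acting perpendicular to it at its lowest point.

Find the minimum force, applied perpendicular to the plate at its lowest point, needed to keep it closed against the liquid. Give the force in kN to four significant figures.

γ = 9.81 kN/m³.
With the apex down, the centroid sits h/3 = 1.5/3 = 0.5 m below the base (the top edge), so the centroid depth is h_c = 4.85 + 0.5 = 5.35 m.
A = ½ × 1.89 × 1.5 = 1.4175 m².
Resultant F = γ·h_c·A = 9.81 × 5.35 × 1.4175 = 74.3954 kN.
I_c = b·h³/36 = 1.89 × 1.5³/36 = 0.177187 m⁴.
Centre of pressure: y_p = y_c + I_c/(y_c·A) = 5.35 + 0.177187/(5.35 × 1.4175) = 5.35 + 0.0233644 = 5.37336 m along the plane.
The resultant acts 0.5 + 0.0233644 = 0.523364 m (along the plate) below the hinge at the top edge, so the moment about the hinge is M = F × 0.523364 = 74.3954 × 0.523364 = 38.9359 kN·m.
A normal force at the bottom, 1.5 m from the hinge, must supply this moment: P = 38.9359/1.5 = 25.9573 kN.

P ≈ 25.96 kN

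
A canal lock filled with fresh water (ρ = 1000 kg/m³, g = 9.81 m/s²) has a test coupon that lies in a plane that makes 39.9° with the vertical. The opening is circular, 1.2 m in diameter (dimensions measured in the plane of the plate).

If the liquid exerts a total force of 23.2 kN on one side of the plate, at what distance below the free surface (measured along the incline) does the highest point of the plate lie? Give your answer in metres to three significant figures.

y_top ≈ 2.13 m

γ = ρg = 1000 × 9.81 = 9810 N/m³ = 9.81 kN/m³.
A = π(0.6)² = 1.13097 m².
From F = γ·h_c·A, the centroid depth is h_c = 23.2/(9.81 × 1.13097) = 2.09107 m.
The plate makes 39.9° with the vertical, i.e. θ = 90° − 39.9° = 50.1° to the horizontal. Measuring y along the incline from the free-surface line, vertical depth h = y·sinθ with sinθ = 0.767165.
Along the incline, y_c = h_c/sinθ = 2.09107/0.767165 = 2.72571 m.
The centroid is at the centre, 0.6 m below the top of the plate, so the highest point sits at y_top = 2.72571 − 0.6 = 2.12571 m along the incline.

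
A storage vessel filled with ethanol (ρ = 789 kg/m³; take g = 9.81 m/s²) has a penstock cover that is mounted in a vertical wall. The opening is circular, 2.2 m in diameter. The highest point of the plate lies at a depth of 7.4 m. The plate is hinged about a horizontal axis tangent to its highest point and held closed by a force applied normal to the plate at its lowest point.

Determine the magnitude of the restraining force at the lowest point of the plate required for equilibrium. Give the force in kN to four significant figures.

γ = ρg = 789 × 9.81 / 1000 = 7.74009 kN/m³.
The centroid is at the centre, 1.1 m below the top of the plate, so the centroid depth is h_c = 7.4 + 1.1 = 8.5 m.
A = π(1.1)² = 3.80133 m².
Resultant F = γ·h_c·A = 7.74009 × 8.5 × 3.80133 = 250.092 kN.
I_c = πr⁴/4 = π × 1.1⁴/4 = 1.1499 m⁴.
Centre of pressure: y_p = y_c + I_c/(y_c·A) = 8.5 + 1.1499/(8.5 × 3.80133) = 8.5 + 0.0355882 = 8.53559 m along the plane.
The resultant acts 1.1 + 0.0355882 = 1.13559 m (along the plate) below the hinge at the top edge, so the moment about the hinge is M = F × 1.13559 = 250.092 × 1.13559 = 284.002 kN·m.
A normal force at the bottom, 2.2 m from the hinge, must supply this moment: P = 284.002/2.2 = 129.092 kN.

P ≈ 129.1 kN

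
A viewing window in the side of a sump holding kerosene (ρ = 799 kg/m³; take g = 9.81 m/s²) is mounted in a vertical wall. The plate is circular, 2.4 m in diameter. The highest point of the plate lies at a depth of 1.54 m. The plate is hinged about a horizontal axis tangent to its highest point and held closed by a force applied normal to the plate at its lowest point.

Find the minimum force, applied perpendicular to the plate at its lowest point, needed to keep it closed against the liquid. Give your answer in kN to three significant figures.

γ = ρg = 799 × 9.81 / 1000 = 7.83819 kN/m³.
The centroid is at the centre, 1.2 m below the top of the plate, so the centroid depth is h_c = 1.54 + 1.2 = 2.74 m.
A = π(1.2)² = 4.52389 m².
Resultant F = γ·h_c·A = 7.83819 × 2.74 × 4.52389 = 97.158 kN.
I_c = πr⁴/4 = π × 1.2⁴/4 = 1.6286 m⁴.
Centre of pressure: y_p = y_c + I_c/(y_c·A) = 2.74 + 1.6286/(2.74 × 4.52389) = 2.74 + 0.131387 = 2.87139 m along the plane.
The resultant acts 1.2 + 0.131387 = 1.33139 m (along the plate) below the hinge at the top edge, so the moment about the hinge is M = F × 1.33139 = 97.158 × 1.33139 = 129.355 kN·m.
A normal force at the bottom, 2.4 m from the hinge, must supply this moment: P = 129.355/2.4 = 53.8979 kN.

P ≈ 53.9 kN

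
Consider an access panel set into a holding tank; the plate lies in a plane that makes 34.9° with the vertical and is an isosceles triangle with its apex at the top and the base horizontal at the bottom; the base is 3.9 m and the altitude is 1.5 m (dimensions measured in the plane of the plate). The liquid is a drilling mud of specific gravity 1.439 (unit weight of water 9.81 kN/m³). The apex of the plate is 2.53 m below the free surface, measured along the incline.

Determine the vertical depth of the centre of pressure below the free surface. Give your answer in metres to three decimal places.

γ = 1.439 × 9.81 = 14.11659 kN/m³.
The plate makes 34.9° with the vertical, i.e. θ = 90° − 34.9° = 55.1° to the horizontal. Measuring y along the incline from the free-surface line, vertical depth h = y·sinθ with sinθ = 0.820152.
With the apex up, the centroid sits 2h/3 = 2 × 1.5/3 = 1 m below the apex, so y_c = 2.53 + 1 = 3.53 m and h_c = 3.53 × 0.820152 = 2.89514 m.
A = ½ × 3.9 × 1.5 = 2.925 m².
Resultant F = γ·h_c·A = 14.11659 × 2.89514 × 2.925 = 119.543 kN.
I_c = b·h³/36 = 3.9 × 1.5³/36 = 0.365625 m⁴.
Centre of pressure: y_p = y_c + I_c/(y_c·A) = 3.53 + 0.365625/(3.53 × 2.925) = 3.53 + 0.0354108 = 3.56541 m along the plane.
Vertically, h_p = y_p·sinθ = 3.56541 × 0.820152 = 2.92418 m.

h_p = 2.924 m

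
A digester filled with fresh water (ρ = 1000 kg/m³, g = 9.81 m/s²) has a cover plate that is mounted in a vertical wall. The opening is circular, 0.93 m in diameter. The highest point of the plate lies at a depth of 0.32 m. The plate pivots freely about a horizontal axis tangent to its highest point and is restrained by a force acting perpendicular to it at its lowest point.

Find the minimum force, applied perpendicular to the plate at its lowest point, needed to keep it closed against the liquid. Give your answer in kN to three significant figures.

P ≈ 3.00 kN

γ = ρg = 1000 × 9.81 = 9810 N/m³ = 9.81 kN/m³.
The centroid is at the centre, 0.465 m below the top of the plate, so the centroid depth is h_c = 0.32 + 0.465 = 0.785 m.
A = π(0.465)² = 0.679291 m².
Resultant F = γ·h_c·A = 9.81 × 0.785 × 0.679291 = 5.23112 kN.
I_c = πr⁴/4 = π × 0.465⁴/4 = 0.0367199 m⁴.
Centre of pressure: y_p = y_c + I_c/(y_c·A) = 0.785 + 0.0367199/(0.785 × 0.679291) = 0.785 + 0.0688614 = 0.853861 m along the plane.
The resultant acts 0.465 + 0.0688614 = 0.533861 m (along the plate) below the hinge at the top edge, so the moment about the hinge is M = F × 0.533861 = 5.23112 × 0.533861 = 2.79269 kN·m.
A normal force at the bottom, 0.93 m from the hinge, must supply this moment: P = 2.79269/0.93 = 3.00289 kN.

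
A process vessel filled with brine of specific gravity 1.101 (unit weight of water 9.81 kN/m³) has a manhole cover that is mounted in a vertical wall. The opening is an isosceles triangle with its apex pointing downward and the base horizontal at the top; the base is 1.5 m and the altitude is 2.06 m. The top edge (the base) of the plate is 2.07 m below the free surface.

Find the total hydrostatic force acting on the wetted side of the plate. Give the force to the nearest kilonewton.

γ = 1.101 × 9.81 = 10.80081 kN/m³.
With the apex down, the centroid sits h/3 = 2.06/3 = 0.686667 m below the base (the top edge), so the centroid depth is h_c = 2.07 + 0.686667 = 2.75667 m.
A = ½ × 1.5 × 2.06 = 1.545 m².
Resultant F = γ·h_c·A = 10.80081 × 2.75667 × 1.545 = 46.0012 kN.

F ≈ 46 kN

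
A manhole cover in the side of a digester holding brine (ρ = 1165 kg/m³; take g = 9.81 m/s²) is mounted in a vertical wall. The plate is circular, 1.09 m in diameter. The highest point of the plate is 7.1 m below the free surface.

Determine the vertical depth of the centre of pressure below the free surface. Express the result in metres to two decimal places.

h_p = 7.65 m

γ = ρg = 1165 × 9.81 / 1000 = 11.42865 kN/m³.
The centroid is at the centre, 0.545 m below the top of the plate, so the centroid depth is h_c = 7.1 + 0.545 = 7.645 m.
A = π(0.545)² = 0.933132 m².
Resultant F = γ·h_c·A = 11.42865 × 7.645 × 0.933132 = 81.5296 kN.
I_c = πr⁴/4 = π × 0.545⁴/4 = 0.0692909 m⁴.
Centre of pressure: y_p = y_c + I_c/(y_c·A) = 7.645 + 0.0692909/(7.645 × 0.933132) = 7.645 + 0.00971305 = 7.65471 m along the plane.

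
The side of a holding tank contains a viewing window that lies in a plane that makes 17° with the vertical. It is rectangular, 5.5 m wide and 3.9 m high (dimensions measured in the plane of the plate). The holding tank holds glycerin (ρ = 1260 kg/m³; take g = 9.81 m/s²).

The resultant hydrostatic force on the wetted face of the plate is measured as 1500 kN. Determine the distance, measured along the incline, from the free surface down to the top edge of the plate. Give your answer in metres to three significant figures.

y_top ≈ 3.97 m

γ = ρg = 1260 × 9.81 / 1000 = 12.3606 kN/m³.
A = 5.5 × 3.9 = 21.45 m².
From F = γ·h_c·A, the centroid depth is h_c = 1500/(12.3606 × 21.45) = 5.6575 m.
The plate makes 17° with the vertical, i.e. θ = 90° − 17° = 73° to the horizontal. Measuring y along the incline from the free-surface line, vertical depth h = y·sinθ with sinθ = 0.956305.
Along the incline, y_c = h_c/sinθ = 5.6575/0.956305 = 5.916 m.
The centroid lies 3.9/2 = 1.95 m below the top edge, so the top edge sits at y_top = 5.916 − 1.95 = 3.966 m along the incline.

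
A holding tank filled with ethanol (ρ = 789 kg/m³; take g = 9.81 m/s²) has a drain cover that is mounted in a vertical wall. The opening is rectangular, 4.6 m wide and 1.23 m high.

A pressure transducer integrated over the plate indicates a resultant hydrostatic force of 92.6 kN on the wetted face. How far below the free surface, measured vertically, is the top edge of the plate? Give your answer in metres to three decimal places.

d_top ≈ 1.499 m

γ = ρg = 789 × 9.81 / 1000 = 7.74009 kN/m³.
A = 4.6 × 1.23 = 5.658 m².
From F = γ·h_c·A, the centroid depth is h_c = 92.6/(7.74009 × 5.658) = 2.11447 m.
The centroid lies 1.23/2 = 0.615 m below the top edge, so the top edge sits at h_top = 2.11447 − 0.615 = 1.49947 m below the surface.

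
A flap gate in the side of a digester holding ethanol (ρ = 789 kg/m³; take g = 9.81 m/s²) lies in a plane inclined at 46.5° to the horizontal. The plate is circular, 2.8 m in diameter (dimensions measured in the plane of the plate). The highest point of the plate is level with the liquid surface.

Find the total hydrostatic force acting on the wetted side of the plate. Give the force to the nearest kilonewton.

F ≈ 48 kN

γ = ρg = 789 × 9.81 / 1000 = 7.74009 kN/m³.
Let θ = 46.5° be the plate's angle to the horizontal; measure y along the incline from where the plane meets the free surface. Vertical depth h = y·sinθ with sinθ = 0.725374.
The centroid is at the centre, 1.4 m below the top of the plate, so y_c = 1.4 m and h_c = 1.4 × 0.725374 = 1.01552 m.
A = π(1.4)² = 6.15752 m².
Resultant F = γ·h_c·A = 7.74009 × 1.01552 × 6.15752 = 48.3994 kN.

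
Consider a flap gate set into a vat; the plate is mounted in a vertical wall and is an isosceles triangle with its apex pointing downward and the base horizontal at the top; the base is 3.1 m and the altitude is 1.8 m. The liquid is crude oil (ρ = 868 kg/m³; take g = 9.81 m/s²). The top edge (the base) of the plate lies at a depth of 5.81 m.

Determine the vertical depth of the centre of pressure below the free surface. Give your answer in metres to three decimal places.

h_p = 6.438 m

γ = ρg = 868 × 9.81 / 1000 = 8.51508 kN/m³.
With the apex down, the centroid sits h/3 = 1.8/3 = 0.6 m below the base (the top edge), so the centroid depth is h_c = 5.81 + 0.6 = 6.41 m.
A = ½ × 3.1 × 1.8 = 2.79 m².
Resultant F = γ·h_c·A = 8.51508 × 6.41 × 2.79 = 152.283 kN.
I_c = b·h³/36 = 3.1 × 1.8³/36 = 0.5022 m⁴.
Centre of pressure: y_p = y_c + I_c/(y_c·A) = 6.41 + 0.5022/(6.41 × 2.79) = 6.41 + 0.0280811 = 6.43808 m along the plane.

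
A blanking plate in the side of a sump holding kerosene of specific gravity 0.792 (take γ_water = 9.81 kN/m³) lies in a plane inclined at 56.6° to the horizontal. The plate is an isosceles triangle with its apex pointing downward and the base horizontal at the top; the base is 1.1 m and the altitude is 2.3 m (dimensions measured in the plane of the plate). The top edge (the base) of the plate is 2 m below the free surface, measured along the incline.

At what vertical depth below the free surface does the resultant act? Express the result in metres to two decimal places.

h_p = 2.40 m

γ = 0.792 × 9.81 = 7.76952 kN/m³.
Let θ = 56.6° be the plate's angle to the horizontal; measure y along the incline from where the plane meets the free surface. Vertical depth h = y·sinθ with sinθ = 0.834848.
With the apex down, the centroid sits h/3 = 2.3/3 = 0.766667 m below the base (the top edge), so y_c = 2 + 0.766667 = 2.76667 m and h_c = 2.76667 × 0.834848 = 2.30975 m.
A = ½ × 1.1 × 2.3 = 1.265 m².
Resultant F = γ·h_c·A = 7.76952 × 2.30975 × 1.265 = 22.7012 kN.
I_c = b·h³/36 = 1.1 × 2.3³/36 = 0.371769 m⁴.
Centre of pressure: y_p = y_c + I_c/(y_c·A) = 2.76667 + 0.371769/(2.76667 × 1.265) = 2.76667 + 0.106225 = 2.87289 m along the plane.
Vertically, h_p = y_p·sinθ = 2.87289 × 0.834848 = 2.39843 m.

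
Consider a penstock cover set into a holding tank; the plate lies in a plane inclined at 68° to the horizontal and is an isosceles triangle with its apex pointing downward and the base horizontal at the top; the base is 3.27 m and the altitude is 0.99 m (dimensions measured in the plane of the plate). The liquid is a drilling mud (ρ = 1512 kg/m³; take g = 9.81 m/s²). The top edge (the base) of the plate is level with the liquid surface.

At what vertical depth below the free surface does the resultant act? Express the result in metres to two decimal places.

h_p = 0.46 m

γ = ρg = 1512 × 9.81 / 1000 = 14.83272 kN/m³.
Let θ = 68° be the plate's angle to the horizontal; measure y along the incline from where the plane meets the free surface. Vertical depth h = y·sinθ with sinθ = 0.927184.
With the apex down, the centroid sits h/3 = 0.99/3 = 0.33 m below the base (the top edge), so y_c = 0.33 m and h_c = 0.33 × 0.927184 = 0.305971 m.
A = ½ × 3.27 × 0.99 = 1.61865 m².
Resultant F = γ·h_c·A = 14.83272 × 0.305971 × 1.61865 = 7.34605 kN.
I_c = b·h³/36 = 3.27 × 0.99³/36 = 0.0881355 m⁴.
Centre of pressure: y_p = y_c + I_c/(y_c·A) = 0.33 + 0.0881355/(0.33 × 1.61865) = 0.33 + 0.165 = 0.495 m along the plane.
Vertically, h_p = y_p·sinθ = 0.495 × 0.927184 = 0.458956 m.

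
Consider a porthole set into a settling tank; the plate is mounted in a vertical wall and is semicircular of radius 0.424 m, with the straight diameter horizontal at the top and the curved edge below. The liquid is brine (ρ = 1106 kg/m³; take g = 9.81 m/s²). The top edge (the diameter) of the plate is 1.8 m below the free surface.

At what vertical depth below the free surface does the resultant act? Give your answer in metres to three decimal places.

γ = ρg = 1106 × 9.81 / 1000 = 10.84986 kN/m³.
The centroid of a semicircle lies 4r/(3π) = 0.179951 m from the diameter, here below the top edge, so the centroid depth is h_c = 1.8 + 0.179951 = 1.97995 m.
A = πr²/2 = π × 0.424²/2 = 0.282391 m².
Resultant F = γ·h_c·A = 10.84986 × 1.97995 × 0.282391 = 6.06637 kN.
I_c = (π/8 − 8/(9π))·r⁴ = 0.109757 × 0.424⁴ = 0.00354728 m⁴.
Centre of pressure: y_p = y_c + I_c/(y_c·A) = 1.97995 + 0.00354728/(1.97995 × 0.282391) = 1.97995 + 0.0063444 = 1.98629 m along the plane.

h_p = 1.986 m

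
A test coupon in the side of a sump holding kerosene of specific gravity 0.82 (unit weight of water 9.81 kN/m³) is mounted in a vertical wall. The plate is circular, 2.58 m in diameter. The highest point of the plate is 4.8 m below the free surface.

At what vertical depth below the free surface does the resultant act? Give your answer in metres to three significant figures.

γ = 0.82 × 9.81 = 8.0442 kN/m³.
The centroid is at the centre, 1.29 m below the top of the plate, so the centroid depth is h_c = 4.8 + 1.29 = 6.09 m.
A = π(1.29)² = 5.22792 m².
Resultant F = γ·h_c·A = 8.0442 × 6.09 × 5.22792 = 256.112 kN.
I_c = πr⁴/4 = π × 1.29⁴/4 = 2.17495 m⁴.
Centre of pressure: y_p = y_c + I_c/(y_c·A) = 6.09 + 2.17495/(6.09 × 5.22792) = 6.09 + 0.068313 = 6.15831 m along the plane.

h_p = 6.16 m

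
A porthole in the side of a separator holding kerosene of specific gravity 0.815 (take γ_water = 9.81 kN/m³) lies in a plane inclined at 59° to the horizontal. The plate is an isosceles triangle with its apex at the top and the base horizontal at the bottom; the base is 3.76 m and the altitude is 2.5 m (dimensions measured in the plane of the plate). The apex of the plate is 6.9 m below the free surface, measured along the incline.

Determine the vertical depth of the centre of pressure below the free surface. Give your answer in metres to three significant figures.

γ = 0.815 × 9.81 = 7.99515 kN/m³.
Let θ = 59° be the plate's angle to the horizontal; measure y along the incline from where the plane meets the free surface. Vertical depth h = y·sinθ with sinθ = 0.857167.
With the apex up, the centroid sits 2h/3 = 2 × 2.5/3 = 1.66667 m below the apex, so y_c = 6.9 + 1.66667 = 8.56667 m and h_c = 8.56667 × 0.857167 = 7.34307 m.
A = ½ × 3.76 × 2.5 = 4.7 m².
Resultant F = γ·h_c·A = 7.99515 × 7.34307 × 4.7 = 275.932 kN.
I_c = b·h³/36 = 3.76 × 2.5³/36 = 1.63194 m⁴.
Centre of pressure: y_p = y_c + I_c/(y_c·A) = 8.56667 + 1.63194/(8.56667 × 4.7) = 8.56667 + 0.0405317 = 8.6072 m along the plane.
Vertically, h_p = y_p·sinθ = 8.6072 × 0.857167 = 7.37781 m.

h_p = 7.38 m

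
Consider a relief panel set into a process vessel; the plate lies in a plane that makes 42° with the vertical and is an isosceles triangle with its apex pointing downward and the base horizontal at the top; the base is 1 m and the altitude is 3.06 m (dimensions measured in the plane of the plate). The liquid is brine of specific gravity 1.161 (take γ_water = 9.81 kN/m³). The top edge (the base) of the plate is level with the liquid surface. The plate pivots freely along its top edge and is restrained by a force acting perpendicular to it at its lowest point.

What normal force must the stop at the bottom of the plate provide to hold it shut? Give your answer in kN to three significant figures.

γ = 1.161 × 9.81 = 11.38941 kN/m³.
The plate makes 42° with the vertical, i.e. θ = 90° − 42° = 48° to the horizontal. Measuring y along the incline from the free-surface line, vertical depth h = y·sinθ with sinθ = 0.743145.
With the apex down, the centroid sits h/3 = 3.06/3 = 1.02 m below the base (the top edge), so y_c = 1.02 m and h_c = 1.02 × 0.743145 = 0.758008 m.
A = ½ × 1 × 3.06 = 1.53 m².
Resultant F = γ·h_c·A = 11.38941 × 0.758008 × 1.53 = 13.2089 kN.
I_c = b·h³/36 = 1 × 3.06³/36 = 0.795906 m⁴.
Centre of pressure: y_p = y_c + I_c/(y_c·A) = 1.02 + 0.795906/(1.02 × 1.53) = 1.02 + 0.51 = 1.53 m along the plane.
The resultant acts 1.02 + 0.51 = 1.53 m (along the plate) below the hinge at the top edge, so the moment about the hinge is M = F × 1.53 = 13.2089 × 1.53 = 20.2096 kN·m.
A normal force at the bottom, 3.06 m from the hinge, must supply this moment: P = 20.2096/3.06 = 6.60444 kN.

P ≈ 6.60 kN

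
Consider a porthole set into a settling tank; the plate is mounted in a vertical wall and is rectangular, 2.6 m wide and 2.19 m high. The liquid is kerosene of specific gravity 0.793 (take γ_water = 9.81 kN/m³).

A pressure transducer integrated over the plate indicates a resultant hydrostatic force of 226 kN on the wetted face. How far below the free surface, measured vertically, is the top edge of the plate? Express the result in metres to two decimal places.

d_top ≈ 4.01 m

γ = 0.793 × 9.81 = 7.77933 kN/m³.
A = 2.6 × 2.19 = 5.694 m².
From F = γ·h_c·A, the centroid depth is h_c = 226/(7.77933 × 5.694) = 5.1021 m.
The centroid lies 2.19/2 = 1.095 m below the top edge, so the top edge sits at h_top = 5.1021 − 1.095 = 4.0071 m below the surface.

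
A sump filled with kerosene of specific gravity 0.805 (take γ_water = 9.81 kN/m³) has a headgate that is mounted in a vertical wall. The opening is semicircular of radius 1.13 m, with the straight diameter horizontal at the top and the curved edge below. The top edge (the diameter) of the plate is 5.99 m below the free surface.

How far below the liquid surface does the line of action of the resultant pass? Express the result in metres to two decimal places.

h_p = 6.48 m

γ = 0.805 × 9.81 = 7.89705 kN/m³.
The centroid of a semicircle lies 4r/(3π) = 0.479587 m from the diameter, here below the top edge, so the centroid depth is h_c = 5.99 + 0.479587 = 6.46959 m.
A = πr²/2 = π × 1.13²/2 = 2.00575 m².
Resultant F = γ·h_c·A = 7.89705 × 6.46959 × 2.00575 = 102.475 kN.
I_c = (π/8 − 8/(9π))·r⁴ = 0.109757 × 1.13⁴ = 0.178956 m⁴.
Centre of pressure: y_p = y_c + I_c/(y_c·A) = 6.46959 + 0.178956/(6.46959 × 2.00575) = 6.46959 + 0.0137909 = 6.48338 m along the plane.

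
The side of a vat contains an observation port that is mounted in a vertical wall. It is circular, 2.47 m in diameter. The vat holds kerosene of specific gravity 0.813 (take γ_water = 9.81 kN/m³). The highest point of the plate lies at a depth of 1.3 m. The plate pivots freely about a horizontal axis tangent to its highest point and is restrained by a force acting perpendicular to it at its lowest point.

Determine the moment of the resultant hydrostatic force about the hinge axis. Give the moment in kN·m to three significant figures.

M ≈ 134 kN·m

γ = 0.813 × 9.81 = 7.97553 kN/m³.
The centroid is at the centre, 1.235 m below the top of the plate, so the centroid depth is h_c = 1.3 + 1.235 = 2.535 m.
A = π(1.235)² = 4.79164 m².
Resultant F = γ·h_c·A = 7.97553 × 2.535 × 4.79164 = 96.8772 kN.
I_c = πr⁴/4 = π × 1.235⁴/4 = 1.82708 m⁴.
Centre of pressure: y_p = y_c + I_c/(y_c·A) = 2.535 + 1.82708/(2.535 × 4.79164) = 2.535 + 0.150416 = 2.68542 m along the plane.
The resultant acts 1.235 + 0.150416 = 1.38542 m (along the plate) below the hinge at the top edge, so the moment about the hinge is M = F × 1.38542 = 96.8772 × 1.38542 = 134.216 kN·m.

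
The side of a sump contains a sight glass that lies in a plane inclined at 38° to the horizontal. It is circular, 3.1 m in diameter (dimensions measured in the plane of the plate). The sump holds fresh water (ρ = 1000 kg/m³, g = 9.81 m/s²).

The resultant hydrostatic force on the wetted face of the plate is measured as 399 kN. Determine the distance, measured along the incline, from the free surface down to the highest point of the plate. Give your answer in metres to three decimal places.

y_top ≈ 7.203 m

γ = ρg = 1000 × 9.81 = 9810 N/m³ = 9.81 kN/m³.
A = π(1.55)² = 7.54768 m².
From F = γ·h_c·A, the centroid depth is h_c = 399/(9.81 × 7.54768) = 5.38878 m.
Let θ = 38° be the plate's angle to the horizontal; measure y along the incline from where the plane meets the free surface. Vertical depth h = y·sinθ with sinθ = 0.615661.
Along the incline, y_c = h_c/sinθ = 5.38878/0.615661 = 8.75284 m.
The centroid is at the centre, 1.55 m below the top of the plate, so the highest point sits at y_top = 8.75284 − 1.55 = 7.20284 m along the incline.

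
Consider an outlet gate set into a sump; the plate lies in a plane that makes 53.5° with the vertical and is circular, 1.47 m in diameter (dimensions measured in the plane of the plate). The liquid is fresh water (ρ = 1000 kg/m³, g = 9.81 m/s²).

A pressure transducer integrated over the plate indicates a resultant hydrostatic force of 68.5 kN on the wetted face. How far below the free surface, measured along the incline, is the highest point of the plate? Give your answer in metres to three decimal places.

γ = ρg = 1000 × 9.81 = 9810 N/m³ = 9.81 kN/m³.
A = π(0.735)² = 1.69717 m².
From F = γ·h_c·A, the centroid depth is h_c = 68.5/(9.81 × 1.69717) = 4.1143 m.
The plate makes 53.5° with the vertical, i.e. θ = 90° − 53.5° = 36.5° to the horizontal. Measuring y along the incline from the free-surface line, vertical depth h = y·sinθ with sinθ = 0.594823.
Along the incline, y_c = h_c/sinθ = 4.1143/0.594823 = 6.91685 m.
The centroid is at the centre, 0.735 m below the top of the plate, so the highest point sits at y_top = 6.91685 − 0.735 = 6.18185 m along the incline.

y_top ≈ 6.182 m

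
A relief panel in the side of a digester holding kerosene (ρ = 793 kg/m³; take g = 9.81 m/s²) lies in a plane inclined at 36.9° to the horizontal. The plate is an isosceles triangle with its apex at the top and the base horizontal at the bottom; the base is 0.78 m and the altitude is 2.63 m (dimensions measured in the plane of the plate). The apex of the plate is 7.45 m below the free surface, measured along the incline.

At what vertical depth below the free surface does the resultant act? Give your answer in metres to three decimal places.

h_p = 5.551 m

γ = ρg = 793 × 9.81 / 1000 = 7.77933 kN/m³.
Let θ = 36.9° be the plate's angle to the horizontal; measure y along the incline from where the plane meets the free surface. Vertical depth h = y·sinθ with sinθ = 0.600420.
With the apex up, the centroid sits 2h/3 = 2 × 2.63/3 = 1.75333 m below the apex, so y_c = 7.45 + 1.75333 = 9.20333 m and h_c = 9.20333 × 0.600420 = 5.52586 m.
A = ½ × 0.78 × 2.63 = 1.0257 m².
Resultant F = γ·h_c·A = 7.77933 × 5.52586 × 1.0257 = 44.0923 kN.
I_c = b·h³/36 = 0.78 × 2.63³/36 = 0.394148 m⁴.
Centre of pressure: y_p = y_c + I_c/(y_c·A) = 9.20333 + 0.394148/(9.20333 × 1.0257) = 9.20333 + 0.0417536 = 9.24508 m along the plane.
Vertically, h_p = y_p·sinθ = 9.24508 × 0.600420 = 5.55093 m.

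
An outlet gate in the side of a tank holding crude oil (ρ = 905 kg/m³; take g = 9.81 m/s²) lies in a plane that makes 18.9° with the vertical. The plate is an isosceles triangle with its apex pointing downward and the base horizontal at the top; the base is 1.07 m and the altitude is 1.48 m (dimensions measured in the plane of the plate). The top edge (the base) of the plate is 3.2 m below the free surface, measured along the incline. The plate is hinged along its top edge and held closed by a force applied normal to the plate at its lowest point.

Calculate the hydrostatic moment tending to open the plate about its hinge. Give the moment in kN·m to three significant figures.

γ = ρg = 905 × 9.81 / 1000 = 8.87805 kN/m³.
The plate makes 18.9° with the vertical, i.e. θ = 90° − 18.9° = 71.1° to the horizontal. Measuring y along the incline from the free-surface line, vertical depth h = y·sinθ with sinθ = 0.946085.
With the apex down, the centroid sits h/3 = 1.48/3 = 0.493333 m below the base (the top edge), so y_c = 3.2 + 0.493333 = 3.69333 m and h_c = 3.69333 × 0.946085 = 3.4942 m.
A = ½ × 1.07 × 1.48 = 0.7918 m².
Resultant F = γ·h_c·A = 8.87805 × 3.4942 × 0.7918 = 24.563 kN.
I_c = b·h³/36 = 1.07 × 1.48³/36 = 0.0963533 m⁴.
Centre of pressure: y_p = y_c + I_c/(y_c·A) = 3.69333 + 0.0963533/(3.69333 × 0.7918) = 3.69333 + 0.0329483 = 3.72628 m along the plane.
The resultant acts 0.493333 + 0.0329483 = 0.526281 m (along the plate) below the hinge at the top edge, so the moment about the hinge is M = F × 0.526281 = 24.563 × 0.526281 = 12.927 kN·m.

M ≈ 12.9 kN·m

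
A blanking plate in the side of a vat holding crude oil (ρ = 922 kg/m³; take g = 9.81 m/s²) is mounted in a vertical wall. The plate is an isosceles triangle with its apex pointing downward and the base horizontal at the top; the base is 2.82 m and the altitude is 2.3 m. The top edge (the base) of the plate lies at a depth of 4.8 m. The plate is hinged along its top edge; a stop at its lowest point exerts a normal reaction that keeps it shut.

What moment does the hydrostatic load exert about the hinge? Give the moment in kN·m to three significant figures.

γ = ρg = 922 × 9.81 / 1000 = 9.04482 kN/m³.
With the apex down, the centroid sits h/3 = 2.3/3 = 0.766667 m below the base (the top edge), so the centroid depth is h_c = 4.8 + 0.766667 = 5.56667 m.
A = ½ × 2.82 × 2.3 = 3.243 m².
Resultant F = γ·h_c·A = 9.04482 × 5.56667 × 3.243 = 163.284 kN.
I_c = b·h³/36 = 2.82 × 2.3³/36 = 0.953082 m⁴.
Centre of pressure: y_p = y_c + I_c/(y_c·A) = 5.56667 + 0.953082/(5.56667 × 3.243) = 5.56667 + 0.0527944 = 5.61946 m along the plane.
The resultant acts 0.766667 + 0.0527944 = 0.819461 m (along the plate) below the hinge at the top edge, so the moment about the hinge is M = F × 0.819461 = 163.284 × 0.819461 = 133.805 kN·m.

M ≈ 134 kN·m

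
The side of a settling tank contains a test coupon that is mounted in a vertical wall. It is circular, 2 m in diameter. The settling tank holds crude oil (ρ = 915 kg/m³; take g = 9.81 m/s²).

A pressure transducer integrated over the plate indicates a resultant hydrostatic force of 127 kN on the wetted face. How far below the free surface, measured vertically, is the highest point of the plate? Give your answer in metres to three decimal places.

γ = ρg = 915 × 9.81 / 1000 = 8.97615 kN/m³.
A = π(1)² = 3.14159 m².
From F = γ·h_c·A, the centroid depth is h_c = 127/(8.97615 × 3.14159) = 4.50364 m.
The centroid is at the centre, 1 m below the top of the plate, so the highest point sits at h_top = 4.50364 − 1 = 3.50364 m below the surface.

d_top ≈ 3.504 m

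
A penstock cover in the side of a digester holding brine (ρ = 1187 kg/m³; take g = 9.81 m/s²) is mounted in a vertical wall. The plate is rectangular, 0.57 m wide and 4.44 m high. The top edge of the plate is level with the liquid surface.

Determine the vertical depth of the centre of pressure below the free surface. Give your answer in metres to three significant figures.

h_p = 2.96 m

γ = ρg = 1187 × 9.81 / 1000 = 11.64447 kN/m³.
The centroid lies 4.44/2 = 2.22 m below the top edge, so the centroid depth is h_c = 2.22 m.
A = 0.57 × 4.44 = 2.5308 m².
Resultant F = γ·h_c·A = 11.64447 × 2.22 × 2.5308 = 65.423 kN.
I_c = b·h³/12 = 0.57 × 4.44³/12 = 4.1576 m⁴.
Centre of pressure: y_p = y_c + I_c/(y_c·A) = 2.22 + 4.1576/(2.22 × 2.5308) = 2.22 + 0.74 = 2.96 m along the plane.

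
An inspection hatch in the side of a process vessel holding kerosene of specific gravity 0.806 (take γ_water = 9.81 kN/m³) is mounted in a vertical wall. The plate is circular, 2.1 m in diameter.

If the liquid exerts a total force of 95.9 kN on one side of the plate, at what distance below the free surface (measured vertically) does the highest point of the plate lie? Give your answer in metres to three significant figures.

γ = 0.806 × 9.81 = 7.90686 kN/m³.
A = π(1.05)² = 3.46361 m².
From F = γ·h_c·A, the centroid depth is h_c = 95.9/(7.90686 × 3.46361) = 3.50175 m.
The centroid is at the centre, 1.05 m below the top of the plate, so the highest point sits at h_top = 3.50175 − 1.05 = 2.45175 m below the surface.

d_top ≈ 2.45 m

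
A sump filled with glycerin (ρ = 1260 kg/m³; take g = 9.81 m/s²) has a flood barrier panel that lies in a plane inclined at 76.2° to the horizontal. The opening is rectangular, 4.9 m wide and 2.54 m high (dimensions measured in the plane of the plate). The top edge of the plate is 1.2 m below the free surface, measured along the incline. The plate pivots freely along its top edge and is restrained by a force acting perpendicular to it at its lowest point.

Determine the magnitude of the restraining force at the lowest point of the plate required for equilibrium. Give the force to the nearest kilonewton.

P ≈ 216 kN

γ = ρg = 1260 × 9.81 / 1000 = 12.3606 kN/m³.
Let θ = 76.2° be the plate's angle to the horizontal; measure y along the incline from where the plane meets the free surface. Vertical depth h = y·sinθ with sinθ = 0.971134.
The centroid lies 2.54/2 = 1.27 m below the top edge, so y_c = 1.2 + 1.27 = 2.47 m and h_c = 2.47 × 0.971134 = 2.3987 m.
A = 4.9 × 2.54 = 12.446 m².
Resultant F = γ·h_c·A = 12.3606 × 2.3987 × 12.446 = 369.016 kN.
I_c = b·h³/12 = 4.9 × 2.54³/12 = 6.69138 m⁴.
Centre of pressure: y_p = y_c + I_c/(y_c·A) = 2.47 + 6.69138/(2.47 × 12.446) = 2.47 + 0.217665 = 2.68766 m along the plane.
The resultant acts 1.27 + 0.217665 = 1.48767 m (along the plate) below the hinge at the top edge, so the moment about the hinge is M = F × 1.48767 = 369.016 × 1.48767 = 548.974 kN·m.
A normal force at the bottom, 2.54 m from the hinge, must supply this moment: P = 548.974/2.54 = 216.131 kN.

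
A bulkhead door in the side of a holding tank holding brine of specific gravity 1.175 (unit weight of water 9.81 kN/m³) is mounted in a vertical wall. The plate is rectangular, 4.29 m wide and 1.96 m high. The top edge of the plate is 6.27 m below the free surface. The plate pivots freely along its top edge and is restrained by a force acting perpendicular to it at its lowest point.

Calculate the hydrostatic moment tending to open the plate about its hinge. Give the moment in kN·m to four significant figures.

M ≈ 719.7 kN·m

γ = 1.175 × 9.81 = 11.52675 kN/m³.
The centroid lies 1.96/2 = 0.98 m below the top edge, so the centroid depth is h_c = 6.27 + 0.98 = 7.25 m.
A = 4.29 × 1.96 = 8.4084 m².
Resultant F = γ·h_c·A = 11.52675 × 7.25 × 8.4084 = 702.681 kN.
I_c = b·h³/12 = 4.29 × 1.96³/12 = 2.69181 m⁴.
Centre of pressure: y_p = y_c + I_c/(y_c·A) = 7.25 + 2.69181/(7.25 × 8.4084) = 7.25 + 0.0441563 = 7.29416 m along the plane.
The resultant acts 0.98 + 0.0441563 = 1.02416 m (along the plate) below the hinge at the top edge, so the moment about the hinge is M = F × 1.02416 = 702.681 × 1.02416 = 719.658 kN·m.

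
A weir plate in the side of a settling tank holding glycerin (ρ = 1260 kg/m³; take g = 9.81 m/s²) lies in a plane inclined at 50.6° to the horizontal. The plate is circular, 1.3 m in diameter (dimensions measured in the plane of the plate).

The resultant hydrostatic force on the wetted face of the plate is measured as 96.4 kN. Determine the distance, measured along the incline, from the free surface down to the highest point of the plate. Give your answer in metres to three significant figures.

y_top ≈ 6.95 m

γ = ρg = 1260 × 9.81 / 1000 = 12.3606 kN/m³.
A = π(0.65)² = 1.32732 m².
From F = γ·h_c·A, the centroid depth is h_c = 96.4/(12.3606 × 1.32732) = 5.87573 m.
Let θ = 50.6° be the plate's angle to the horizontal; measure y along the incline from where the plane meets the free surface. Vertical depth h = y·sinθ with sinθ = 0.772734.
Along the incline, y_c = h_c/sinθ = 5.87573/0.772734 = 7.60382 m.
The centroid is at the centre, 0.65 m below the top of the plate, so the highest point sits at y_top = 7.60382 − 0.65 = 6.95382 m along the incline.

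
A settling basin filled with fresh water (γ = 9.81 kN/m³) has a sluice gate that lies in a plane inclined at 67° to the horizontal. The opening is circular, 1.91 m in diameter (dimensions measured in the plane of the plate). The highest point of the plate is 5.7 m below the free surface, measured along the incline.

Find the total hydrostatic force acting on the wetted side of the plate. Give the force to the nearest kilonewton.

γ = 9.81 kN/m³.
Let θ = 67° be the plate's angle to the horizontal; measure y along the incline from where the plane meets the free surface. Vertical depth h = y·sinθ with sinθ = 0.920505.
The centroid is at the centre, 0.955 m below the top of the plate, so y_c = 5.7 + 0.955 = 6.655 m and h_c = 6.655 × 0.920505 = 6.12596 m.
A = π(0.955)² = 2.86521 m².
Resultant F = γ·h_c·A = 9.81 × 6.12596 × 2.86521 = 172.187 kN.

F ≈ 172 kN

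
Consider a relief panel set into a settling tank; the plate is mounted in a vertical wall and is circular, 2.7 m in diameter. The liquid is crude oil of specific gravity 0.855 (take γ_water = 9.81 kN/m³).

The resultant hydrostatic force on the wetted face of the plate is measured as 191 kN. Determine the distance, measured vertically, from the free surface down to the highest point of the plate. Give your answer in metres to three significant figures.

γ = 0.855 × 9.81 = 8.38755 kN/m³.
A = π(1.35)² = 5.72555 m².
From F = γ·h_c·A, the centroid depth is h_c = 191/(8.38755 × 5.72555) = 3.97723 m.
The centroid is at the centre, 1.35 m below the top of the plate, so the highest point sits at h_top = 3.97723 − 1.35 = 2.62723 m below the surface.

d_top ≈ 2.63 m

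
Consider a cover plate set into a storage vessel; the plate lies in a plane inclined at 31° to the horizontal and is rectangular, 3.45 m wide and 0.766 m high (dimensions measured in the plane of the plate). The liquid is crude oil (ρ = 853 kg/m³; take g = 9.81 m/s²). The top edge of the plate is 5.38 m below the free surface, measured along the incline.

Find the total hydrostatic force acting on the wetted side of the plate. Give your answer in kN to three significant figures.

F ≈ 65.6 kN

γ = ρg = 853 × 9.81 / 1000 = 8.36793 kN/m³.
Let θ = 31° be the plate's angle to the horizontal; measure y along the incline from where the plane meets the free surface. Vertical depth h = y·sinθ with sinθ = 0.515038.
The centroid lies 0.766/2 = 0.383 m below the top edge, so y_c = 5.38 + 0.383 = 5.763 m and h_c = 5.763 × 0.515038 = 2.96816 m.
A = 3.45 × 0.766 = 2.6427 m².
Resultant F = γ·h_c·A = 8.36793 × 2.96816 × 2.6427 = 65.6377 kN.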